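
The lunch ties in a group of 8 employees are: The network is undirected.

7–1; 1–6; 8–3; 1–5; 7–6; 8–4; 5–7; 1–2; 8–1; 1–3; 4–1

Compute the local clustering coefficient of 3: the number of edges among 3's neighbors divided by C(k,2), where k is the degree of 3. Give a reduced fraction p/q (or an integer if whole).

3's neighbors: 1 and 8 (k = 2).
Possible neighbor pairs: C(2,2) = 1. Edges among them: 1–8 → e = 1.
Clustering(3) = 1/1.

1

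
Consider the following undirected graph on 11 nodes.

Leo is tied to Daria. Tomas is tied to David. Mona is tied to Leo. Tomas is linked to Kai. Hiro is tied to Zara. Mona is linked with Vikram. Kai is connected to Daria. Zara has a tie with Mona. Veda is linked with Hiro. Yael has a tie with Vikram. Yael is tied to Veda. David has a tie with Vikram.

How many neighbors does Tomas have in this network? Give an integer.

2

Tomas is directly tied to David and Kai. That is 2 neighbors, so the degree of Tomas is 2.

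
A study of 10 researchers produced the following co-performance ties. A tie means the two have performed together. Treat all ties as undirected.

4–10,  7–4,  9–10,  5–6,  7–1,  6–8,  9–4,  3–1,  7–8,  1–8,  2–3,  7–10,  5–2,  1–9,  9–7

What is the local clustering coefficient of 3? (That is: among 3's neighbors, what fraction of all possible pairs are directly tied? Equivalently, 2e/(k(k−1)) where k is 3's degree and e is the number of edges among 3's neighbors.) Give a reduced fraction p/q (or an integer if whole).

3's neighbors: 1 and 2 (k = 2).
Possible neighbor pairs: C(2,2) = 1. Edges among them: none → e = 0.
Clustering(3) = 0/1.

0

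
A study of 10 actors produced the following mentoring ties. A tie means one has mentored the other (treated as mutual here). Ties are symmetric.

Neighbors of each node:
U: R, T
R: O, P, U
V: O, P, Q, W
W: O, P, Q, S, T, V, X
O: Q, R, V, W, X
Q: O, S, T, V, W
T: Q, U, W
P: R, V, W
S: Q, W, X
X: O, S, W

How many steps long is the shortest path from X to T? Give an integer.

One shortest route is X – W – T, which uses 2 edges, and X and T are not directly tied, so nothing shorter exists. So d(X,T) = 2.

2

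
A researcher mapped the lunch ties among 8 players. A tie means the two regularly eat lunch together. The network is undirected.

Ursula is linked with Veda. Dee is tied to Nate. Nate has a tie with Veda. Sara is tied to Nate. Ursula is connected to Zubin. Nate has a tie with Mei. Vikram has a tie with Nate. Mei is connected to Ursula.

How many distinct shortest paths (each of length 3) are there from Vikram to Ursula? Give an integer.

2

The shortest distance is 3. The length-3 paths are: Vikram–Nate–Mei–Ursula; Vikram–Nate–Veda–Ursula.
That gives 2 distinct shortest paths.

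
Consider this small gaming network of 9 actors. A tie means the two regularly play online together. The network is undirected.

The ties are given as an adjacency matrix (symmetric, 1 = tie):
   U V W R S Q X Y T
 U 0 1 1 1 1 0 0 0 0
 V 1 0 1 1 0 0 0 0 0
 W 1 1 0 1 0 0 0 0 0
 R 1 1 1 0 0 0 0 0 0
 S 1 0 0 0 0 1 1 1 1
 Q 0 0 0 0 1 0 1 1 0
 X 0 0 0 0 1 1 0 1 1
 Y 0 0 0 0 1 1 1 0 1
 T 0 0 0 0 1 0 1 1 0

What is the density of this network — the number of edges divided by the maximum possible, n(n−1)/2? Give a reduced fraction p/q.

There are 16 edges and 9 nodes, so the maximum possible is C(9,2) = 36.
Density = 16/36 = 4/9.

4/9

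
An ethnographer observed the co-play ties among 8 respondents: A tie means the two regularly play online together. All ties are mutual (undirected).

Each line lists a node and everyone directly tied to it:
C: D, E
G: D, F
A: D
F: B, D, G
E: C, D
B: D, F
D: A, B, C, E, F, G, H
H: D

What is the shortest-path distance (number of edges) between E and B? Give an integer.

2

One shortest route is E – D – B, which uses 2 edges, and E and B are not directly tied, so nothing shorter exists. So d(E,B) = 2.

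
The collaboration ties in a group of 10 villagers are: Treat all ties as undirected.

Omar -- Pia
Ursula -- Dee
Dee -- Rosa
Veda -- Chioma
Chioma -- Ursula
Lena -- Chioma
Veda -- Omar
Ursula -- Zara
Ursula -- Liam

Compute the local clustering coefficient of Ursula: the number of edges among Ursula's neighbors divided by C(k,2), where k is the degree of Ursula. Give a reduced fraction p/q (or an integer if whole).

Ursula's neighbors: Chioma, Dee, Liam, and Zara (k = 4).
Possible neighbor pairs: C(4,2) = 6. Edges among them: none → e = 0.
Clustering(Ursula) = 0/6 = 0.

0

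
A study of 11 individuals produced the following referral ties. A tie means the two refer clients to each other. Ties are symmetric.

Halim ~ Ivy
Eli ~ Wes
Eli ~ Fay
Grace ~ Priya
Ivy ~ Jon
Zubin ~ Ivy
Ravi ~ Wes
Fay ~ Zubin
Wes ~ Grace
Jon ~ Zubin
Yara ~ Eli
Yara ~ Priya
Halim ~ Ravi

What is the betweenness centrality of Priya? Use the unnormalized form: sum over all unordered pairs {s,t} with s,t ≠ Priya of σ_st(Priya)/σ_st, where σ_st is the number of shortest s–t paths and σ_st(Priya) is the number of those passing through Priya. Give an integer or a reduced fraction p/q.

1

Pairs whose geodesics pass through Priya — Grace–Yara: 1.
All other pairs contribute 0.
Summing the contributions gives betweenness(Priya) = 1.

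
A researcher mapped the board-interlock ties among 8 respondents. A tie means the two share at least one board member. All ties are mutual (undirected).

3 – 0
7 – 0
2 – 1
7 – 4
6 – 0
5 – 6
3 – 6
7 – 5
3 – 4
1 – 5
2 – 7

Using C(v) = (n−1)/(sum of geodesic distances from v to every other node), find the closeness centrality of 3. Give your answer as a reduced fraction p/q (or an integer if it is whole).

Distances from 3: 0:1, 1:3, 2:3, 4:1, 5:2, 6:1, 7:2. Sum = 13.
n = 8, so closeness = 7/13.

7/13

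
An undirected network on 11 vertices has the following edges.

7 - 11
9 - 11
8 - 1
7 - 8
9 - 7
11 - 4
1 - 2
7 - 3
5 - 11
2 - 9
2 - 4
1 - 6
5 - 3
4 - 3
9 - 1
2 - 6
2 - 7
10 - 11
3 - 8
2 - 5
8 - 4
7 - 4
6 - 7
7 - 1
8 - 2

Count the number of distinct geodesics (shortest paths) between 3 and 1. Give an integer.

2

The shortest distance is 2. The length-2 paths are: 3–7–1; 3–8–1.
That gives 2 distinct shortest paths.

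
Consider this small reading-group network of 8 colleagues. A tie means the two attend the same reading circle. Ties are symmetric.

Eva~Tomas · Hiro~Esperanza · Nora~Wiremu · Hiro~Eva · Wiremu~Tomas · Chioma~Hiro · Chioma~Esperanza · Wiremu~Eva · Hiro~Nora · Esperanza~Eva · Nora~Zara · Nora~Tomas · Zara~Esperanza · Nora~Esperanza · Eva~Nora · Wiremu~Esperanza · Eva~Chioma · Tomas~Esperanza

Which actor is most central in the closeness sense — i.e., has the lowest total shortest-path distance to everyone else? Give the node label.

Farness (sum of distances to all others) for each node — Chioma:11, Esperanza:7, Eva:8, Hiro:10, Nora:8, Tomas:10, Wiremu:10, Zara:12.
The smallest farness is 7, for Esperanza, so Esperanza has the highest closeness.

Esperanza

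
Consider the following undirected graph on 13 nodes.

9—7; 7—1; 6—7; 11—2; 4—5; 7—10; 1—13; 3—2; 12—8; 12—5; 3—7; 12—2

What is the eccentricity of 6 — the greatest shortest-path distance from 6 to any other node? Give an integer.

Distances from 6: 1:2, 2:3, 3:2, 4:6, 5:5, 7:1, 8:5, 9:2, 10:2, 11:4, 12:4, 13:3.
The largest is 6 (to 4), so the eccentricity of 6 is 6.

6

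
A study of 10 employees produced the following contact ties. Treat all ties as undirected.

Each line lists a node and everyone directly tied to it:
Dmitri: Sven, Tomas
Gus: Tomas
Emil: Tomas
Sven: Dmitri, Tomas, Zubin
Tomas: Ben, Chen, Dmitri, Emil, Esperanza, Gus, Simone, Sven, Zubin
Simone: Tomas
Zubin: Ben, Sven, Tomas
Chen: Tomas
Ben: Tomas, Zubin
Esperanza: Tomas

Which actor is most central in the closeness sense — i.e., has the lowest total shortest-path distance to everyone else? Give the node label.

Tomas

Farness (sum of distances to all others) for each node — Ben:16, Chen:17, Dmitri:16, Emil:17, Esperanza:17, Gus:17, Simone:17, Sven:15, Tomas:9, Zubin:15.
The smallest farness is 9, for Tomas, so Tomas has the highest closeness.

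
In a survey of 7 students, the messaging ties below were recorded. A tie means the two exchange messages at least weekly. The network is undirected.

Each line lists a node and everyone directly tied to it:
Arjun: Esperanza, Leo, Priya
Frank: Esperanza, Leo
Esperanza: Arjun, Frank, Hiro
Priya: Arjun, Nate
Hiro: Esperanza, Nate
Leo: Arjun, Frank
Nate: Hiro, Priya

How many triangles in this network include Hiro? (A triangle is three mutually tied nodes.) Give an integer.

Hiro's neighbors are Esperanza and Nate, but none of them are tied to each other, so no triangle contains Hiro.

0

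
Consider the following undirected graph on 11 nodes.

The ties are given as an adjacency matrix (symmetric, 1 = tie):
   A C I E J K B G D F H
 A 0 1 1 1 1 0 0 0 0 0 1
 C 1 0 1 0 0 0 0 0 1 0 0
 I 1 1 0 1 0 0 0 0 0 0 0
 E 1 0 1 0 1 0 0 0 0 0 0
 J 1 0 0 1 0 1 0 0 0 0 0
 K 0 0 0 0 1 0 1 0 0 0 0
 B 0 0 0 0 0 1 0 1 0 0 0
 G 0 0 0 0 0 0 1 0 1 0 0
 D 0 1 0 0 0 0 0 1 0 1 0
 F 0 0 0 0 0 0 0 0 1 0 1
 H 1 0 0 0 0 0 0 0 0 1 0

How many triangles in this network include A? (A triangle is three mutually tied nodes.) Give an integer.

A's neighbors: C, E, H, I, and J.
Neighbor pairs that are themselves tied: A–C–I; A–E–I; A–E–J. Each forms one triangle with A, for 3 in total.

3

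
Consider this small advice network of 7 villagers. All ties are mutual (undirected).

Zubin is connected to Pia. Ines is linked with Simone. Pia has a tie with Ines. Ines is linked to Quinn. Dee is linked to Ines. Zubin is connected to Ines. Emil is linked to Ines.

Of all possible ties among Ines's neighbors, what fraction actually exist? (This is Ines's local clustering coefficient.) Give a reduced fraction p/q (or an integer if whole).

Ines's neighbors: Dee, Emil, Pia, Quinn, Simone, and Zubin (k = 6).
Possible neighbor pairs: C(6,2) = 15. Edges among them: Pia–Zubin → e = 1.
Clustering(Ines) = 1/15.

1/15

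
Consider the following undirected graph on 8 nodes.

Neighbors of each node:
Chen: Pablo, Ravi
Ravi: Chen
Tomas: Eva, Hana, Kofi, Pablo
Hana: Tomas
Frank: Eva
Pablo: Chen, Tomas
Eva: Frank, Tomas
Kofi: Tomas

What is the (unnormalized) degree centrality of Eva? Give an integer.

Eva is directly tied to Frank and Tomas. That is 2 neighbors, so the degree of Eva is 2.

2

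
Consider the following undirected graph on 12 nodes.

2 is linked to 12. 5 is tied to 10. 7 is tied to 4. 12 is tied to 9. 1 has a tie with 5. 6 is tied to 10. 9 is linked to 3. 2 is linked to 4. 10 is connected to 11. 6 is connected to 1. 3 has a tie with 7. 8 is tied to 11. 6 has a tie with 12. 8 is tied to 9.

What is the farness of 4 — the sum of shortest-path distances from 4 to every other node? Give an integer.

34

Distances from 4: 1:4, 2:1, 3:2, 5:5, 6:3, 7:1, 8:4, 9:3, 10:4, 11:5, 12:2.
Sum = 4 + 1 + 2 + 5 + 3 + 1 + 4 + 3 + 4 + 5 + 2 = 34.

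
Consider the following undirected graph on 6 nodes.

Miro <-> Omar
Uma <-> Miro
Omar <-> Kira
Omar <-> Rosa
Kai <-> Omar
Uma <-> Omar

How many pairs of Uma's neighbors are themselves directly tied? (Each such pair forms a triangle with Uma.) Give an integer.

1

Uma's neighbors: Miro and Omar.
Neighbor pairs that are themselves tied: Uma–Miro–Omar. Each forms one triangle with Uma, for 1 in total.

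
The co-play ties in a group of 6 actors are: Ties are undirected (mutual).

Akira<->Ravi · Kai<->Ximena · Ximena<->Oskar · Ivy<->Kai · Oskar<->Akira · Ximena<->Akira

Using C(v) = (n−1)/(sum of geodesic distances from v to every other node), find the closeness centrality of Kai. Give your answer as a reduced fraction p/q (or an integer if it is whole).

5/9

Distances from Kai: Akira:2, Ivy:1, Oskar:2, Ravi:3, Ximena:1. Sum = 9.
n = 6, so closeness = 5/9.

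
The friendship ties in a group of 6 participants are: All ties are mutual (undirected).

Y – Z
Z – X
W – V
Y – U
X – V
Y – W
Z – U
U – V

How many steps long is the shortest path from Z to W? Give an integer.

One shortest route is Z – Y – W, which uses 2 edges, and Z and W are not directly tied, so nothing shorter exists. So d(Z,W) = 2.

2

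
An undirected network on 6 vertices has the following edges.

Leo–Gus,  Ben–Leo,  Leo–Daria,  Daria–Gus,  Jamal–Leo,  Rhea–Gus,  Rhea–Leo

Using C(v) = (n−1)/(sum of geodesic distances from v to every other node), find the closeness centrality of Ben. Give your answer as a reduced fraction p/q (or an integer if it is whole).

5/9

Distances from Ben: Daria:2, Gus:2, Jamal:2, Leo:1, Rhea:2. Sum = 9.
n = 6, so closeness = 5/9.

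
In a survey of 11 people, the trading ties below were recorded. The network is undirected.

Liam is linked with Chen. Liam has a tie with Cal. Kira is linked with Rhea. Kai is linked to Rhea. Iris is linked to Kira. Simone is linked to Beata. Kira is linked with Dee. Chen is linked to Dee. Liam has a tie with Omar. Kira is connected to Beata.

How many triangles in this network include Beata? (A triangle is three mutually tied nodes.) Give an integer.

0

Beata's neighbors are Kira and Simone, but none of them are tied to each other, so no triangle contains Beata.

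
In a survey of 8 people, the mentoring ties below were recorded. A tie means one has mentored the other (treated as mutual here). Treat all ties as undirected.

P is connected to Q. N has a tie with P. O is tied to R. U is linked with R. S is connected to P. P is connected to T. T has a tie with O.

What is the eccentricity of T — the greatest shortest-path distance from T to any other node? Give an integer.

3

Distances from T: N:2, O:1, P:1, Q:2, R:2, S:2, U:3.
The largest is 3 (to U), so the eccentricity of T is 3.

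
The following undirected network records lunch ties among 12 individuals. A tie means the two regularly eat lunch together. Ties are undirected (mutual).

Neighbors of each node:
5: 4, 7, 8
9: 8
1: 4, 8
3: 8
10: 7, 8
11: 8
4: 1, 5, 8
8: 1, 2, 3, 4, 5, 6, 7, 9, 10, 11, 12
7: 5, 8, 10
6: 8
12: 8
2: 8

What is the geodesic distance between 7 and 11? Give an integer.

One shortest route is 7 – 8 – 11, which uses 2 edges, and 7 and 11 are not directly tied, so nothing shorter exists. So d(7,11) = 2.

2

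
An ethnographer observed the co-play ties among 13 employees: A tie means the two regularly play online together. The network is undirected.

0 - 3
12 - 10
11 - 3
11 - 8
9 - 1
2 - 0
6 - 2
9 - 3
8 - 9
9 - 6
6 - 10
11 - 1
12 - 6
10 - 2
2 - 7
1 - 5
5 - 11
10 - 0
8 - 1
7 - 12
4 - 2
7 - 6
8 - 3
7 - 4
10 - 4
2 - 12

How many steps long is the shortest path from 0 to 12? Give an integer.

2

One shortest route is 0 – 10 – 12, which uses 2 edges, and 0 and 12 are not directly tied, so nothing shorter exists. So d(0,12) = 2.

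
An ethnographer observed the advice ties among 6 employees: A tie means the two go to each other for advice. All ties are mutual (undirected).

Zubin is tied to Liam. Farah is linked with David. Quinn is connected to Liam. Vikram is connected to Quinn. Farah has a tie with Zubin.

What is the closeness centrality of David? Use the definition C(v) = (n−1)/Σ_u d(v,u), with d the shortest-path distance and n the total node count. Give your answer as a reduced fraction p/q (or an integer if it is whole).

1/3

Distances from David: Farah:1, Liam:3, Quinn:4, Vikram:5, Zubin:2. Sum = 15.
n = 6, so closeness = 5/15 = 1/3.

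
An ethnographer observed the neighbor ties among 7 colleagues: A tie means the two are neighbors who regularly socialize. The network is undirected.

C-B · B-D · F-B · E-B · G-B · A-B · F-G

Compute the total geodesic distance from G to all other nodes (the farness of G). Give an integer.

Distances from G: A:2, B:1, C:2, D:2, E:2, F:1.
Sum = 2 + 1 + 2 + 2 + 2 + 1 = 10.

10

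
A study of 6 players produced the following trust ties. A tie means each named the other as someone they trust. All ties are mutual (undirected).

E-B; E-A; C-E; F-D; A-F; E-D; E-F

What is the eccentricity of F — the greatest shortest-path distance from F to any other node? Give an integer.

2

Distances from F: A:1, B:2, C:2, D:1, E:1.
The largest is 2 (to B and C), so the eccentricity of F is 2.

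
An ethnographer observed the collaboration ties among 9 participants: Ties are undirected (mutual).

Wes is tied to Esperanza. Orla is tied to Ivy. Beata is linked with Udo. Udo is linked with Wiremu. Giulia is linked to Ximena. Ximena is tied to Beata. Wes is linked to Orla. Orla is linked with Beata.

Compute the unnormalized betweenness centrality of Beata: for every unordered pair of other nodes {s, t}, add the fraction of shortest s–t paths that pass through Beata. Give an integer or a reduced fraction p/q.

20

Pairs whose geodesics pass through Beata — Esperanza–Giulia: 1; Esperanza–Udo: 1; Esperanza–Wiremu: 1; Esperanza–Ximena: 1; Orla–Giulia: 1; Orla–Udo: 1; Orla–Wiremu: 1; Orla–Ximena: 1; Wes–Giulia: 1; Wes–Udo: 1; Wes–Wiremu: 1; Wes–Ximena: 1; Giulia–Ivy: 1; Giulia–Udo: 1 … (+6 more pairs).
All other pairs contribute 0.
Summing the contributions gives betweenness(Beata) = 20.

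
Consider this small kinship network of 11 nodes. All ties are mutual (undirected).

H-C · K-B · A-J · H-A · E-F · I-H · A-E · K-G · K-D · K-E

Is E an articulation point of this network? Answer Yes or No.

Yes

Removing E leaves {A, C, H, I, and J} with no path to {F}, so the network splits into 3 components. E is a cut vertex.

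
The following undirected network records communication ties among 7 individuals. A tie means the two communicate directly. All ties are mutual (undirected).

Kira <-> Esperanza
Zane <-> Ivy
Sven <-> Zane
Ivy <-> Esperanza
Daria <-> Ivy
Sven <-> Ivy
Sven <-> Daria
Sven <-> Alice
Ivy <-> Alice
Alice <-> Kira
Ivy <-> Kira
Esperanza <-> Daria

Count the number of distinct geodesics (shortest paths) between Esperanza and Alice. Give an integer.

2

The shortest distance is 2. The length-2 paths are: Esperanza–Ivy–Alice; Esperanza–Kira–Alice.
That gives 2 distinct shortest paths.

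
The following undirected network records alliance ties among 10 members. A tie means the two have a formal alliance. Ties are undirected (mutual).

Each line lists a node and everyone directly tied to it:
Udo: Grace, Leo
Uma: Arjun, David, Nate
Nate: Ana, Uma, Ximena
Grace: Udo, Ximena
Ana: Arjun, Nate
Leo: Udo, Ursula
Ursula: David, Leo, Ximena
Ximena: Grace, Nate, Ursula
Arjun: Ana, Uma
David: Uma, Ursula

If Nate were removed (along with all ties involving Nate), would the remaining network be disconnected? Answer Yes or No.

Even without Nate, every remaining node can still reach every other (the residual graph is connected), so Nate is not a cut vertex.

No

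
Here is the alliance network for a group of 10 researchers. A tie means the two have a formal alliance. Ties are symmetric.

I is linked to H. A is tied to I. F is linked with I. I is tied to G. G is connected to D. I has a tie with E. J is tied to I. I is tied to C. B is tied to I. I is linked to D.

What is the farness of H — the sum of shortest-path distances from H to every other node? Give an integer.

17

Distances from H: A:2, B:2, C:2, D:2, E:2, F:2, G:2, I:1, J:2.
Sum = 2 + 2 + 2 + 2 + 2 + 2 + 2 + 1 + 2 = 17.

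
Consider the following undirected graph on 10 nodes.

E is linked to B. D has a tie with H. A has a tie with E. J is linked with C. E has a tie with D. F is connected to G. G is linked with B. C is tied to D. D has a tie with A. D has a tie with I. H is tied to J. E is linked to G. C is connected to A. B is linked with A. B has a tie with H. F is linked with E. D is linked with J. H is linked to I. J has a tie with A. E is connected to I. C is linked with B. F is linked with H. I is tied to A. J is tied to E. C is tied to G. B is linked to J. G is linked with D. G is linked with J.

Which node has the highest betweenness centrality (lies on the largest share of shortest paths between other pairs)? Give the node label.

E

Unnormalized betweenness of each node: A:29/20, B:43/30, C:11/30, D:161/60, E:79/20, F:9/20, G:71/30, H:9/4, I:9/20, J:8/5.
E has the largest value, 79/20, making it the main broker — the node through which the most shortest paths run.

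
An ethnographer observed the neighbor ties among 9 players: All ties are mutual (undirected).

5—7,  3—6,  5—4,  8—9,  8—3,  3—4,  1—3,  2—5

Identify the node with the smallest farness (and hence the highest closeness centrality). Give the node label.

3

Farness (sum of distances to all others) for each node — 1:21, 2:25, 3:14, 4:15, 5:18, 6:21, 7:25, 8:19, 9:26.
The smallest farness is 14, for 3, so 3 has the highest closeness.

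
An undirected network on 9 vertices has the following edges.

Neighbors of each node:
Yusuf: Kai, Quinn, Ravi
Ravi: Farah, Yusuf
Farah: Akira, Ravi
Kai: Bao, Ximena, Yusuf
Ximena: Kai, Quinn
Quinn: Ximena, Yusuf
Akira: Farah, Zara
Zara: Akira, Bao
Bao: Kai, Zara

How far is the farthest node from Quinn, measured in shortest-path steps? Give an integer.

4

Distances from Quinn: Akira:4, Bao:3, Farah:3, Kai:2, Ravi:2, Ximena:1, Yusuf:1, Zara:4.
The largest is 4 (to Zara and Akira), so the eccentricity of Quinn is 4.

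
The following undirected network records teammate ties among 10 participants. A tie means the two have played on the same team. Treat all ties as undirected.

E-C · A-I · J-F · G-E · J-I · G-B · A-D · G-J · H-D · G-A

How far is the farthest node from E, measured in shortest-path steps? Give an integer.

4

Distances from E: A:2, B:2, C:1, D:3, F:3, G:1, H:4, I:3, J:2.
The largest is 4 (to H), so the eccentricity of E is 4.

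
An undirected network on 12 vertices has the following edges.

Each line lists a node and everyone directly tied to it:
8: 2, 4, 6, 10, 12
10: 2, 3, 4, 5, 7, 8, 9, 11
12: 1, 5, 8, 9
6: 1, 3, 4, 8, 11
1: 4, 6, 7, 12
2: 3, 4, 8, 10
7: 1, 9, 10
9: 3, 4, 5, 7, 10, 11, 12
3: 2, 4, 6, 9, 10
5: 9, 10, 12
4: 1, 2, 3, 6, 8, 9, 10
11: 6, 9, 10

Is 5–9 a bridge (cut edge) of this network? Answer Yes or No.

Even without that edge, 5 still reaches 9 via 5 – 10 – 9, so the network stays connected. Not a bridge.

No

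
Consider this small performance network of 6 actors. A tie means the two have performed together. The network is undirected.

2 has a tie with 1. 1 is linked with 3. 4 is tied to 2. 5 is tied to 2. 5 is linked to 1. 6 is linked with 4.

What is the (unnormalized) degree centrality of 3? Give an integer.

1

3 is directly tied to 1. That is 1 neighbor, so the degree of 3 is 1.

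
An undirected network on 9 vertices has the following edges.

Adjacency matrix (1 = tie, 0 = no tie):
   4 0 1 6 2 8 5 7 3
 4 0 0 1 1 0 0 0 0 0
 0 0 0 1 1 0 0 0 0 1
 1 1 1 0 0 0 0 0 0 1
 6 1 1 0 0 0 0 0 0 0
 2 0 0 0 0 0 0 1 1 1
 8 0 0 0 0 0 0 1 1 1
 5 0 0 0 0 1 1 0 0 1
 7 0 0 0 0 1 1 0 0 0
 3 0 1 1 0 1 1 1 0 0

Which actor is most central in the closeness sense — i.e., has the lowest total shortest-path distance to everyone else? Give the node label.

Farness (sum of distances to all others) for each node — 0:14, 1:14, 2:15, 3:11, 4:19, 5:15, 6:19, 7:20, 8:15.
The smallest farness is 11, for 3, so 3 has the highest closeness.

3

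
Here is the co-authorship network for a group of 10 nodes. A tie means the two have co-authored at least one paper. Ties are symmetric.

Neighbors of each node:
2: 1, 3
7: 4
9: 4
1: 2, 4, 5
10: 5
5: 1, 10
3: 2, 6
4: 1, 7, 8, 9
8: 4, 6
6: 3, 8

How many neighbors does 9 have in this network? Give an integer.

9 is directly tied to 4. That is 1 neighbor, so the degree of 9 is 1.

1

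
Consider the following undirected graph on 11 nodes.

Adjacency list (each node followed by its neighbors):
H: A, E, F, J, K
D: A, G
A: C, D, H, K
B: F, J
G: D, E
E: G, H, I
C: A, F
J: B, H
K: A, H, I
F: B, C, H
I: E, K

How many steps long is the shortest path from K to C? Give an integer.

One shortest route is K – A – C, which uses 2 edges, and K and C are not directly tied, so nothing shorter exists. So d(K,C) = 2.

2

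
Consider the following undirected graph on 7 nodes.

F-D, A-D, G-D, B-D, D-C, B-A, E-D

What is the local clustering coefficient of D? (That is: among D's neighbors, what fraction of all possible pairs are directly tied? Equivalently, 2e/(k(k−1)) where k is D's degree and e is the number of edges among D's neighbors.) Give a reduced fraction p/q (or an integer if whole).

1/15

D's neighbors: A, B, C, E, F, and G (k = 6).
Possible neighbor pairs: C(6,2) = 15. Edges among them: A–B → e = 1.
Clustering(D) = 1/15.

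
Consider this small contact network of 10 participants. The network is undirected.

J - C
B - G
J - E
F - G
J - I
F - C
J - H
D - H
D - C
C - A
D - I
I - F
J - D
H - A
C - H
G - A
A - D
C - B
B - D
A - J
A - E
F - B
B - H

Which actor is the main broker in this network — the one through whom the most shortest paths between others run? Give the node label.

Unnormalized betweenness of each node: A:124/21, B:13/6, C:269/84, D:227/84, E:0, F:13/6, G:8/7, H:73/84, I:13/12, J:100/21.
A has the largest value, 124/21, making it the main broker — the node through which the most shortest paths run.

A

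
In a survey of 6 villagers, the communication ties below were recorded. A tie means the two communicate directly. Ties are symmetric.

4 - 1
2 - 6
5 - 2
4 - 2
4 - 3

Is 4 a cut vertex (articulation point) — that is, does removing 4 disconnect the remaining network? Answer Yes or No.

Yes

Removing 4 leaves {2, 5, and 6} with no path to {1}, so the network splits into 3 components. 4 is a cut vertex.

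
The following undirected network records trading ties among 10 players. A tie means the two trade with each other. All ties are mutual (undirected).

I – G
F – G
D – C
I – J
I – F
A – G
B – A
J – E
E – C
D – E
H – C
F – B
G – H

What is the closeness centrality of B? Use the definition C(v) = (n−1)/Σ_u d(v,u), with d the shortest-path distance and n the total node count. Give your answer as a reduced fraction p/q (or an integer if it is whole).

9/25

Distances from B: A:1, C:4, D:5, E:4, F:1, G:2, H:3, I:2, J:3. Sum = 25.
n = 10, so closeness = 9/25.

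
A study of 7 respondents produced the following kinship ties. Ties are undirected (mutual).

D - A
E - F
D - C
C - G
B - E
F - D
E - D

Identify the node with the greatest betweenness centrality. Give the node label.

D

Unnormalized betweenness of each node: A:0, B:0, C:5, D:11, E:5, F:0, G:0.
D has the largest value, 11, making it the main broker — the node through which the most shortest paths run.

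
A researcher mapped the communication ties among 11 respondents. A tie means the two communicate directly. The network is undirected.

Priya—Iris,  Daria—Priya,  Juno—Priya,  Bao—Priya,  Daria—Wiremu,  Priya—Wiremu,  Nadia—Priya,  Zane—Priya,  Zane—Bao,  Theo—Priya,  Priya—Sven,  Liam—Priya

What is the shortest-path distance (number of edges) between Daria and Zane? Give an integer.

2

One shortest route is Daria – Priya – Zane, which uses 2 edges, and Daria and Zane are not directly tied, so nothing shorter exists. So d(Daria,Zane) = 2.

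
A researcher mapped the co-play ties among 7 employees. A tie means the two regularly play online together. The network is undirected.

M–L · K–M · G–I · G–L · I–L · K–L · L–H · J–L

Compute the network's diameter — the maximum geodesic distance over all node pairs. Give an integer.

2

Eccentricity of each node (its greatest distance to any other): G:2, H:2, I:2, J:2, K:2, L:1, M:2.
The maximum eccentricity is 2, realized for instance by the pair I–M via I – L – M. So the diameter is 2.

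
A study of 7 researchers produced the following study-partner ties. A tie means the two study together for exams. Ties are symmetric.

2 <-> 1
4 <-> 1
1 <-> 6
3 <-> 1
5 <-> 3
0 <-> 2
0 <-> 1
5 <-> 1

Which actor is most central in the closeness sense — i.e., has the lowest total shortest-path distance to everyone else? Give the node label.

1

Farness (sum of distances to all others) for each node — 0:10, 1:6, 2:10, 3:10, 4:11, 5:10, 6:11.
The smallest farness is 6, for 1, so 1 has the highest closeness.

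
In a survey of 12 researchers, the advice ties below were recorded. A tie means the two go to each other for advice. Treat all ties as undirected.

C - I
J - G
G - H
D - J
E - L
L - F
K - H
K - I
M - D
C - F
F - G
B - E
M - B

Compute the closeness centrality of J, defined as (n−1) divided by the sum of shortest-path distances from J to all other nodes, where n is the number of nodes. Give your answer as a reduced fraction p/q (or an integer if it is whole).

Distances from J: B:3, C:3, D:1, E:4, F:2, G:1, H:2, I:4, K:3, L:3, M:2. Sum = 28.
n = 12, so closeness = 11/28.

11/28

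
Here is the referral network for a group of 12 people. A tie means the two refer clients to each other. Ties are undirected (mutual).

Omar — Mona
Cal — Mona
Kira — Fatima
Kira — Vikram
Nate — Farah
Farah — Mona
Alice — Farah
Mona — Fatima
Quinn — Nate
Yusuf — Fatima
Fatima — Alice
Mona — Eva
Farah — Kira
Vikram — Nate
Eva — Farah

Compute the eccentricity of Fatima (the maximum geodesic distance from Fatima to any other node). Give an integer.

4

Distances from Fatima: Alice:1, Cal:2, Eva:2, Farah:2, Kira:1, Mona:1, Nate:3, Omar:2, Quinn:4, Vikram:2, Yusuf:1.
The largest is 4 (to Quinn), so the eccentricity of Fatima is 4.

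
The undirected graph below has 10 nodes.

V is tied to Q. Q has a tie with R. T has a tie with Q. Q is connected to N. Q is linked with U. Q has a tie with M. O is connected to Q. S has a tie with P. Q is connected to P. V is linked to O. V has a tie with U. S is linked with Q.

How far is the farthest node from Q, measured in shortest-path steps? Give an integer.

1

Distances from Q: M:1, N:1, O:1, P:1, R:1, S:1, T:1, U:1, V:1.
The largest is 1 (to S, U, V, O, N, T, M, R, and P), so the eccentricity of Q is 1.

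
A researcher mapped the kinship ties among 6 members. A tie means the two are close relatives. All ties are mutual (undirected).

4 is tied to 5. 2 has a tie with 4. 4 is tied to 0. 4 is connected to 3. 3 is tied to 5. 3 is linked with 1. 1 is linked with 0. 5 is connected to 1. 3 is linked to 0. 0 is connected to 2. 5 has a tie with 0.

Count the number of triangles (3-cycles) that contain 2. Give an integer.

1

2's neighbors: 0 and 4.
Neighbor pairs that are themselves tied: 2–0–4. Each forms one triangle with 2, for 1 in total.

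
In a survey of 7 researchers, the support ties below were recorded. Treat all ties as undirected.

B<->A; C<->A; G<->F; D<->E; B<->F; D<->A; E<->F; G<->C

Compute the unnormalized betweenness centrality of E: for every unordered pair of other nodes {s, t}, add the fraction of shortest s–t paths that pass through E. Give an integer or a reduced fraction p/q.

Pairs whose geodesics pass through E — F–D: 1; G–D: 1/2.
All other pairs contribute 0.
Summing the contributions gives betweenness(E) = 3/2.

3/2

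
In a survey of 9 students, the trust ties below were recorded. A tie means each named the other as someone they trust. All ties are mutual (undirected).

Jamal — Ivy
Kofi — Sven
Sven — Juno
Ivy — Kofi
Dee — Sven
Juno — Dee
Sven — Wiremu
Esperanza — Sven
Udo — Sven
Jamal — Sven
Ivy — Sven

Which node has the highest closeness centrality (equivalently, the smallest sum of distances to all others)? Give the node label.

Farness (sum of distances to all others) for each node — Dee:14, Esperanza:15, Ivy:13, Jamal:14, Juno:14, Kofi:14, Sven:8, Udo:15, Wiremu:15.
The smallest farness is 8, for Sven, so Sven has the highest closeness.

Sven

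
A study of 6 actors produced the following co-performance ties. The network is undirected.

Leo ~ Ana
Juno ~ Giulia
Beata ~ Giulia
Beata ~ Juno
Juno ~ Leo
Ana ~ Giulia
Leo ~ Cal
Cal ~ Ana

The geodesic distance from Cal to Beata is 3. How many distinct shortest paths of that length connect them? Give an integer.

The shortest distance is 3. The length-3 paths are: Cal–Leo–Juno–Beata; Cal–Ana–Giulia–Beata.
That gives 2 distinct shortest paths.

2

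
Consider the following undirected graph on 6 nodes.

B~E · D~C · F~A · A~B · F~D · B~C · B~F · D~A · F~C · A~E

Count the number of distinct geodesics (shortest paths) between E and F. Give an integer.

2

The shortest distance is 2. The length-2 paths are: E–A–F; E–B–F.
That gives 2 distinct shortest paths.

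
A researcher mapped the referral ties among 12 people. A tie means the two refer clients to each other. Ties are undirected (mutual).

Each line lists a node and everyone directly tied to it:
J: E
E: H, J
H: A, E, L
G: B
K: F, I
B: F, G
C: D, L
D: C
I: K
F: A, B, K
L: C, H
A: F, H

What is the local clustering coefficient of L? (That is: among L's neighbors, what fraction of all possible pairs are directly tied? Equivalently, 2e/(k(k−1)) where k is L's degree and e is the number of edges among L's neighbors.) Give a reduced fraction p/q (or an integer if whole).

L's neighbors: C and H (k = 2).
Possible neighbor pairs: C(2,2) = 1. Edges among them: none → e = 0.
Clustering(L) = 0/1.

0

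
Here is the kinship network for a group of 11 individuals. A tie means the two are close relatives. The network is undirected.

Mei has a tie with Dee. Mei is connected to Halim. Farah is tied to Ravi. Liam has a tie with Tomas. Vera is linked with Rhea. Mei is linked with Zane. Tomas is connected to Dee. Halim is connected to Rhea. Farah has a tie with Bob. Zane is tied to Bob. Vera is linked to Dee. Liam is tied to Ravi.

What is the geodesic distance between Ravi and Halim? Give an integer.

5

One shortest route is Ravi – Farah – Bob – Zane – Mei – Halim, which uses 5 edges, and at distance 4 from Ravi we only reach {Mei, Vera}, which does not include Halim. So d(Ravi,Halim) = 5.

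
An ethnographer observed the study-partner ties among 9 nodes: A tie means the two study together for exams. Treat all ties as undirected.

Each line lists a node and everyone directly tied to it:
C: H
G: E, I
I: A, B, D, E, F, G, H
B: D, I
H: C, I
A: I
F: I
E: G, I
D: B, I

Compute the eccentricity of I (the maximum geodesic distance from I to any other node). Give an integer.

2

Distances from I: A:1, B:1, C:2, D:1, E:1, F:1, G:1, H:1.
The largest is 2 (to C), so the eccentricity of I is 2.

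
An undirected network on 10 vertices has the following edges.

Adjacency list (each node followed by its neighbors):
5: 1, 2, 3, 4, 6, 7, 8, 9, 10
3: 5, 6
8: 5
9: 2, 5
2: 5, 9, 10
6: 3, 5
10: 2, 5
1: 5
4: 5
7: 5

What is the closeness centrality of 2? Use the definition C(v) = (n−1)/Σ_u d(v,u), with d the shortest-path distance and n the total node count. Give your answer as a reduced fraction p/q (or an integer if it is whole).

Distances from 2: 1:2, 3:2, 4:2, 5:1, 6:2, 7:2, 8:2, 9:1, 10:1. Sum = 15.
n = 10, so closeness = 9/15 = 3/5.

3/5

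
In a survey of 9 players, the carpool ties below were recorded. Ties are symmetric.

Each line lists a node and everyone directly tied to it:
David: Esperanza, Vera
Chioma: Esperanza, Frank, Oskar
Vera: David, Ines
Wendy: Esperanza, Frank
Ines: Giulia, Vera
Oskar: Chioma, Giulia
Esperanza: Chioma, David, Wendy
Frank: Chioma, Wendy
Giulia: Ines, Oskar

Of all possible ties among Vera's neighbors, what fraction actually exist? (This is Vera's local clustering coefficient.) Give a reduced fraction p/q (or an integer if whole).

Vera's neighbors: David and Ines (k = 2).
Possible neighbor pairs: C(2,2) = 1. Edges among them: none → e = 0.
Clustering(Vera) = 0/1.

0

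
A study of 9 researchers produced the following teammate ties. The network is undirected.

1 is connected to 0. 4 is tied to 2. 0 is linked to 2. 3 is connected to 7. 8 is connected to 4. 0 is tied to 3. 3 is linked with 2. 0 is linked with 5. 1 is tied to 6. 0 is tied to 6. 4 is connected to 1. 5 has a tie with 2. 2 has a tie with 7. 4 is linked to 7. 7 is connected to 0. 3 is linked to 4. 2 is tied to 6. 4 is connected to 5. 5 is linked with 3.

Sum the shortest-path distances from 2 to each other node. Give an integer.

10

Distances from 2: 0:1, 1:2, 3:1, 4:1, 5:1, 6:1, 7:1, 8:2.
Sum = 1 + 2 + 1 + 1 + 1 + 1 + 1 + 2 = 10.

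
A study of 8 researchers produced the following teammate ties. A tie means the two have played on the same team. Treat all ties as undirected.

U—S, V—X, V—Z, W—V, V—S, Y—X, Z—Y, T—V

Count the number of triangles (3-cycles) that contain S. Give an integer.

S's neighbors are U and V, but none of them are tied to each other, so no triangle contains S.

0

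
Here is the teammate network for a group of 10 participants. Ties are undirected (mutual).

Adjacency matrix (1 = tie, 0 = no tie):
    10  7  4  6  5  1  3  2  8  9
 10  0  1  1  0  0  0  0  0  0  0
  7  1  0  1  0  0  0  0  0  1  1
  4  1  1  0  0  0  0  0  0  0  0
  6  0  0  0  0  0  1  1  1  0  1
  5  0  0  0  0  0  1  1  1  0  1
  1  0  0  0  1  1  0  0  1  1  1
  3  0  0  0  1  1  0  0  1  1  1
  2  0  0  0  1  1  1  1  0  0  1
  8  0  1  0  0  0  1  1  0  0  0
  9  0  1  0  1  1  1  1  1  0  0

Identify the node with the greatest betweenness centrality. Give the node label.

Unnormalized betweenness of each node: 1:25/12, 2:9/20, 3:25/12, 4:0, 5:1/5, 6:1/5, 7:43/3, 8:16/5, 9:249/20, 10:0.
7 has the largest value, 43/3, making it the main broker — the node through which the most shortest paths run.

7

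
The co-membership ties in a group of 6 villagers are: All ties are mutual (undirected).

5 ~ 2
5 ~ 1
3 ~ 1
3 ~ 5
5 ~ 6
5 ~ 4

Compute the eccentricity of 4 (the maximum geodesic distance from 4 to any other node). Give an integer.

Distances from 4: 1:2, 2:2, 3:2, 5:1, 6:2.
The largest is 2 (to 3, 6, 1, and 2), so the eccentricity of 4 is 2.

2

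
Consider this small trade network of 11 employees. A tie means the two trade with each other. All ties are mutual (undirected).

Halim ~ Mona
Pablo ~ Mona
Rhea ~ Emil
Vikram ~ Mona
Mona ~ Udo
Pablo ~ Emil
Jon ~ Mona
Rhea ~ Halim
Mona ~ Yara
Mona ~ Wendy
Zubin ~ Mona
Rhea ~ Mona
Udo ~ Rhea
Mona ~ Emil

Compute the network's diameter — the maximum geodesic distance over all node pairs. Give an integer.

Eccentricity of each node (its greatest distance to any other): Emil:2, Halim:2, Jon:2, Mona:1, Pablo:2, Rhea:2, Udo:2, Vikram:2, Wendy:2, Yara:2, Zubin:2.
The maximum eccentricity is 2, realized for instance by the pair Rhea–Zubin via Rhea – Mona – Zubin. So the diameter is 2.

2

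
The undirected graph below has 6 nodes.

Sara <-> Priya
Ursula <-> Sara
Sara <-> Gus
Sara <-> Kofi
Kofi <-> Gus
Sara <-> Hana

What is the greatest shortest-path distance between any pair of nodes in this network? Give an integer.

2

Eccentricity of each node (its greatest distance to any other): Gus:2, Hana:2, Kofi:2, Priya:2, Sara:1, Ursula:2.
The maximum eccentricity is 2, realized for instance by the pair Hana–Gus via Hana – Sara – Gus. So the diameter is 2.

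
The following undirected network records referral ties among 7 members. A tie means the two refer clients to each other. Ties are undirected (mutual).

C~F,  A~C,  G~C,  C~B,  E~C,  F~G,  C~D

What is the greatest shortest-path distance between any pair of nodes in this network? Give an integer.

Eccentricity of each node (its greatest distance to any other): A:2, B:2, C:1, D:2, E:2, F:2, G:2.
The maximum eccentricity is 2, realized for instance by the pair E–A via E – C – A. So the diameter is 2.

2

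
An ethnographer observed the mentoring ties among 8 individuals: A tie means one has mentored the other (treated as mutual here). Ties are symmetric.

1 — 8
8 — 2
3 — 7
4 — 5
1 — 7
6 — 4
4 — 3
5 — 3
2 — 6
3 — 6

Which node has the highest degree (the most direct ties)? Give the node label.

Degrees — 1:2, 2:2, 3:4, 4:3, 5:2, 6:3, 7:2, 8:2.
The maximum is 4, attained only by 3.

3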